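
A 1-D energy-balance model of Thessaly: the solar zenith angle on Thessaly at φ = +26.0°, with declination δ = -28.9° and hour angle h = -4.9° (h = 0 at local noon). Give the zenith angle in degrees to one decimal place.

cos θ_z = sin φ sin δ + cos φ cos δ cos h = -0.211857 + 0.783987 = 0.572130.
θ_z = arccos(0.572130) = 55.1°.

θ_z = 55.1°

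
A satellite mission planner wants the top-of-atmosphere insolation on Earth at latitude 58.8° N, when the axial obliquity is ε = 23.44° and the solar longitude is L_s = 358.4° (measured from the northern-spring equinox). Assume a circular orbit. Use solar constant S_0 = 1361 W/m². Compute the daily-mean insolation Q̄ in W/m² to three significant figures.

Solar declination: sin δ = sin ε · sin L_s = sin 23.44° × sin 358.4° = -0.01111, so δ = -0.636°.
cos h₀ = −tan(+58.8°) tan(-0.636°) = 0.0183, h₀ = 1.5525 rad.
Bracket: h₀ sin ϕ sin δ + cos ϕ cos δ sin h₀ = 1.5525×0.85536×-0.01111 + 0.51803×0.99994×0.99983 = -0.014753 + 0.517911 = 0.503158.
Q̄ = (S_0/π) × [bracket] = (1361/π) × 0.503158 = 218.0 W/m².

Q̄ ≈ 218 W/m²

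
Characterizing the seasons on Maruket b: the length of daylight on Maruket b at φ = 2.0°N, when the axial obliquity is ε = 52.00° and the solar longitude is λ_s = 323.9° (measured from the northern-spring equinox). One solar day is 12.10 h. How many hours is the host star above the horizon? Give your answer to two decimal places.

5.98 h

Solar declination: sin δ = sin ε · sin λ_s = sin 52.00° × sin 323.9° = -0.46429, so δ = -27.664°.
cos H₀ = −tan φ · tan δ = −tan(+2.0°) × tan(-27.664°) = 0.0183, so H₀ = 1.5525 rad = 88.95°.
Daylight = 2H₀/(2π) × 12.10 h = (1.5525/π) × 12.10 = 5.98 h.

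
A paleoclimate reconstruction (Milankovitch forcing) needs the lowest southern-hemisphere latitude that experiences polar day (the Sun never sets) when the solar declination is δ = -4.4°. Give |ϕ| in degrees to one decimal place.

Polar day requires cos h₀ = −tan ϕ tan δ ≤ −1, i.e. tan ϕ tan δ ≥ 1.
The boundary is |tan ϕ| · |tan δ| = 1, so |ϕ| = 90° − |δ| = 90° − 4.4° = 85.6° in the southern hemisphere.

|ϕ| = 85.6°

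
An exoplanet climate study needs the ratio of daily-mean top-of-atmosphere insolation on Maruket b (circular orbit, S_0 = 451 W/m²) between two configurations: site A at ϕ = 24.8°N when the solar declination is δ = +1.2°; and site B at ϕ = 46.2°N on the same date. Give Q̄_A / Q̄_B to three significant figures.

— Configuration A (ϕ=+24.8°):
cos h₀ = −tan(+24.8°) tan(+1.200°) = -0.0097, h₀ = 1.5805 rad.
Bracket: h₀ sin ϕ sin δ + cos ϕ cos δ sin h₀ = 1.5805×0.41945×0.02094 + 0.90778×0.99978×0.99995 = 0.013882 + 0.907535 = 0.921417.
Q̄ = (S_0/π) × [bracket] = (451/π) × 0.921417 = 132.28 W/m².
— Configuration B (ϕ=+46.2°):
cos h₀ = −tan(+46.2°) tan(+1.200°) = -0.0218, h₀ = 1.5926 rad.
Bracket: h₀ sin ϕ sin δ + cos ϕ cos δ sin h₀ = 1.5926×0.72176×0.02094 + 0.69214×0.99978×0.99976 = 0.024070 + 0.691822 = 0.715892.
Q̄ = (S_0/π) × [bracket] = (451/π) × 0.715892 = 102.77 W/m².
Ratio Q̄_A / Q̄_B = 132.28 / 102.77 = 1.287.

Q̄_A / Q̄_B ≈ 1.29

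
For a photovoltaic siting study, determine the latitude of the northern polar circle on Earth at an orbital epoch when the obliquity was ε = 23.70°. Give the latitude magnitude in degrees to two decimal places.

The polar circle is the lowest latitude that experiences at least one full rotation of continuous daylight at the northern-summer solstice; it lies at |φ| = 90° − ε = 90° − 23.70° = 66.30°.

66.30°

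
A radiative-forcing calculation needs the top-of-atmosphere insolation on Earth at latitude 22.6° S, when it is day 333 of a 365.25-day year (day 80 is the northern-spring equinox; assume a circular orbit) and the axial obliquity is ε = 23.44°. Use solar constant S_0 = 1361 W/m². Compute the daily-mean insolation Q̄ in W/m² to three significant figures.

Solar longitude: L_s = 360° × (333 − 80)/365.25 = 249.363°.
sin δ = sin 23.44° × sin 249.363° = -0.37226, so δ = -21.855°.
cos h₀ = −tan(-22.6°) tan(-21.855°) = -0.1670, h₀ = 1.7385 rad.
Bracket: h₀ sin ϕ sin δ + cos ϕ cos δ sin h₀ = 1.7385×-0.38430×-0.37226 + 0.92321×0.92813×0.98596 = 0.248709 + 0.844829 = 1.093538.
Q̄ = (S_0/π) × [bracket] = (1361/π) × 1.093538 = 473.7 W/m².

Q̄ ≈ 474 W/m²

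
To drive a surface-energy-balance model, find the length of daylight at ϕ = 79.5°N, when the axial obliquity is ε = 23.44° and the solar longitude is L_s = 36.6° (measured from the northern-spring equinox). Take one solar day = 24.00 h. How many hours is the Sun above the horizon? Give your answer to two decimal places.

Solar declination: sin δ = sin ε · sin L_s = sin 23.44° × sin 36.6° = 0.23717, so δ = +13.720°.
Sunrise equation: cos h₀ = −tan ϕ · tan δ = -1.3172 ≤ −1, so the Sun never sets (polar day) and h₀ = π.
Daylight = 2h₀/(2π) × 24.00 h = (3.1416/π) × 24.00 = 24.00 h.

24.00 h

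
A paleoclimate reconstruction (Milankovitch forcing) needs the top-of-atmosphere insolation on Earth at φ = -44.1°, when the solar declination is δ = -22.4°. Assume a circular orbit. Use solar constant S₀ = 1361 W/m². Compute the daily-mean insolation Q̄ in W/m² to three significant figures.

Q̄ ≈ 491 W/m²

cos H₀ = −tan(-44.1°) tan(-22.400°) = -0.3994, H₀ = 1.9817 rad.
Bracket: H₀ sin φ sin δ + cos φ cos δ sin H₀ = 1.9817×-0.69591×-0.38107 + 0.71813×0.92455×0.91677 = 0.525528 + 0.608687 = 1.134215.
Q̄ = (S₀/π) × [bracket] = (1361/π) × 1.134215 = 491.4 W/m².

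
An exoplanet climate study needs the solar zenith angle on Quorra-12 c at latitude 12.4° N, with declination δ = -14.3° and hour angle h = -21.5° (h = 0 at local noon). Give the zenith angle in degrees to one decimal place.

cos θ_z = sin φ sin δ + cos φ cos δ cos h = -0.053039 + 0.880557 = 0.827518.
θ_z = arccos(0.827518) = 34.2°.

θ_z = 34.2°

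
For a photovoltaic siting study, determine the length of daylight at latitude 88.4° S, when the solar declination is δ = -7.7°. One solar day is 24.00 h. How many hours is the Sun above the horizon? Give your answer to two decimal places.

Sunrise equation: cos h₀ = −tan ϕ · tan δ = -4.8404 ≤ −1, so the Sun never sets (polar day) and h₀ = π.
Daylight = 2h₀/(2π) × 24.00 h = (3.1416/π) × 24.00 = 24.00 h.

24.00 h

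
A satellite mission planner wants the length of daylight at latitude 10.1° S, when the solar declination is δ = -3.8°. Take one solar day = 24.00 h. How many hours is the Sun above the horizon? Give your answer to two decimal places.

cos h₀ = −tan ϕ · tan δ = −tan(-10.1°) × tan(-3.800°) = -0.0118, so h₀ = 1.5826 rad = 90.68°.
Daylight = 2h₀/(2π) × 24.00 h = (1.5826/π) × 24.00 = 12.09 h.

12.09 h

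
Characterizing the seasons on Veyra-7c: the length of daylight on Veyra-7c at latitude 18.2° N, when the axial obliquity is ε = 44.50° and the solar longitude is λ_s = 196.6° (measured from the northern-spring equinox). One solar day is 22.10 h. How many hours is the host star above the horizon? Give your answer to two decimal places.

10.58 h

Solar declination: sin δ = sin ε · sin λ_s = sin 44.50° × sin 196.6° = -0.20024, so δ = -11.551°.
cos H₀ = −tan φ · tan δ = −tan(+18.2°) × tan(-11.551°) = 0.0672, so H₀ = 1.5035 rad = 86.15°.
Daylight = 2H₀/(2π) × 22.10 h = (1.5035/π) × 22.10 = 10.58 h.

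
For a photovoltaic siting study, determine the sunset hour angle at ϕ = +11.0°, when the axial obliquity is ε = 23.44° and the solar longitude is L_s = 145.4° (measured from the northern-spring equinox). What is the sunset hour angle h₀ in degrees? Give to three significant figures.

h₀ = 92.6°

Solar declination: sin δ = sin ε · sin L_s = sin 23.44° × sin 145.4° = 0.22588, so δ = +13.055°.
cos h₀ = −tan ϕ · tan δ = −tan(+11.0°) × tan(+13.055°) = -0.0451, so h₀ = 1.6159 rad = 92.58°.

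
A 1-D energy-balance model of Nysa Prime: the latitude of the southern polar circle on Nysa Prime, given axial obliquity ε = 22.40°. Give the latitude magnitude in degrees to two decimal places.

67.60°

The polar circle is the lowest latitude that experiences at least one full rotation of continuous darkness at the northern-summer solstice; it lies at |φ| = 90° − ε = 90° − 22.40° = 67.60°.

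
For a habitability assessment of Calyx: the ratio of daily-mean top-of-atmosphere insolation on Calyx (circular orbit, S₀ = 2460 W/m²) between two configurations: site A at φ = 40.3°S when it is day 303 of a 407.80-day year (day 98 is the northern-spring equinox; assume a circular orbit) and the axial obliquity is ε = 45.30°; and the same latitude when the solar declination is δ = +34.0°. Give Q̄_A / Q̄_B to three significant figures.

Q̄_A / Q̄_B ≈ 4.54

— Configuration A (φ=-40.3°):
Solar longitude: λ_s = 360° × (303 − 98)/407.80 = 180.971°.
sin δ = sin 45.30° × sin 180.971° = -0.01205, so δ = -0.690°.
cos H₀ = −tan(-40.3°) tan(-0.690°) = -0.0102, H₀ = 1.5810 rad.
Bracket: H₀ sin φ sin δ + cos φ cos δ sin H₀ = 1.5810×-0.64679×-0.01205 + 0.76267×0.99993×0.99995 = 0.012322 + 0.762578 = 0.774900.
Q̄ = (S₀/π) × [bracket] = (2460/π) × 0.774900 = 606.78 W/m².
— Configuration B (φ=-40.3°):
cos H₀ = −tan(-40.3°) tan(+34.000°) = 0.5720, H₀ = 0.9618 rad.
Bracket: H₀ sin φ sin δ + cos φ cos δ sin H₀ = 0.9618×-0.64679×0.55919 + 0.76267×0.82904×0.82024 = -0.347862 + 0.518625 = 0.170763.
Q̄ = (S₀/π) × [bracket] = (2460/π) × 0.170763 = 133.71 W/m².
Ratio Q̄_A / Q̄_B = 606.78 / 133.71 = 4.538.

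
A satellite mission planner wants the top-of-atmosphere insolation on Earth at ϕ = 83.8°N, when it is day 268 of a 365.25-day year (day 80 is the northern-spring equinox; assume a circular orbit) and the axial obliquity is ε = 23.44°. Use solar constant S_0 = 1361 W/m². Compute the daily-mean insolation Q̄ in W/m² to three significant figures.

Q̄ ≈ 24.6 W/m²

Solar longitude: L_s = 360° × (268 − 80)/365.25 = 185.298°.
sin δ = sin 23.44° × sin 185.298° = -0.03673, so δ = -2.105°.
cos h₀ = −tan(+83.8°) tan(-2.105°) = 0.3383, h₀ = 1.2257 rad.
Bracket: h₀ sin ϕ sin δ + cos ϕ cos δ sin h₀ = 1.2257×0.99415×-0.03673 + 0.10800×0.99933×0.94103 = -0.044757 + 0.101563 = 0.056806.
Q̄ = (S_0/π) × [bracket] = (1361/π) × 0.056806 = 24.61 W/m².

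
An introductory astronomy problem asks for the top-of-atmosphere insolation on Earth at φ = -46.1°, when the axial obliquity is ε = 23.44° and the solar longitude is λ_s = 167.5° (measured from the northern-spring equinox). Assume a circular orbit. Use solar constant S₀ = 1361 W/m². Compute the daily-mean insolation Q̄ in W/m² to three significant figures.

Solar declination: sin δ = sin ε · sin λ_s = sin 23.44° × sin 167.5° = 0.08610, so δ = +4.939°.
cos H₀ = −tan(-46.1°) tan(+4.939°) = 0.0898, H₀ = 1.4809 rad.
Bracket: H₀ sin φ sin δ + cos φ cos δ sin H₀ = 1.4809×-0.72055×0.08610 + 0.69340×0.99629×0.99596 = -0.091874 + 0.688037 = 0.596163.
Q̄ = (S₀/π) × [bracket] = (1361/π) × 0.596163 = 258.3 W/m².

Q̄ ≈ 258 W/m²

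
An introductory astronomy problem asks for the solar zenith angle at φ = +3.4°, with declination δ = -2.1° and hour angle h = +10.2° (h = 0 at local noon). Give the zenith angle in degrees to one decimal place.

cos θ_z = sin φ sin δ + cos φ cos δ cos h = -0.002173 + 0.981803 = 0.979630.
θ_z = arccos(0.979630) = 11.6°.

θ_z = 11.6°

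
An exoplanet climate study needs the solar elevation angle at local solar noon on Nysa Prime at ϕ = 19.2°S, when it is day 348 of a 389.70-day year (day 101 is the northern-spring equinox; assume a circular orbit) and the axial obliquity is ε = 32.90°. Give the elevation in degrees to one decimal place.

85.3°

Solar longitude: L_s = 360° × (348 − 101)/389.70 = 228.176°.
sin δ = sin 32.90° × sin 228.176° = -0.40477, so δ = -23.877°.
At local noon the hour angle is zero, so the zenith angle equals |ϕ − δ| = |-19.2° − (-23.877°)| = 4.677°.
Elevation = 90° − 4.677° = 85.3°.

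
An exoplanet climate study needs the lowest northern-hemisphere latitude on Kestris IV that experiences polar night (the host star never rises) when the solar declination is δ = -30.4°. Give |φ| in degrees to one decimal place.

Polar night requires cos H₀ = −tan φ tan δ ≥ 1, i.e. tan φ tan δ ≤ −1.
The boundary is |tan φ| · |tan δ| = 1, so |φ| = 90° − |δ| = 90° − 30.4° = 59.6° in the northern hemisphere.

|φ| = 59.6°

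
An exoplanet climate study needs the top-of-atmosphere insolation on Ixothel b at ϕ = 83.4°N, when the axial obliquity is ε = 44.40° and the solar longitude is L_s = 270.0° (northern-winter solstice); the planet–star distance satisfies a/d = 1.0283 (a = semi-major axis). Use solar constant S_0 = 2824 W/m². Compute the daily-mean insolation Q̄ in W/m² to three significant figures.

Q̄ ≈ 0.00 W/m²

Solar declination: sin δ = sin ε · sin L_s = sin 44.40° × sin 270.0° = -0.69966, so δ = -44.400°.
cos h₀ = −tan(+83.4°) tan(-44.400°) = 8.4636 ≥ 1 ⇒ polar night, h₀ = 0 and Q̄ = 0.
Inverse-square distance factor (a/d)² = 1.0283² = 1.057401.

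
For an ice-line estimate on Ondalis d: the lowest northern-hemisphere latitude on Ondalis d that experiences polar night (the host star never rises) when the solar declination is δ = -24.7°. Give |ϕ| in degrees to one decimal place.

Polar night requires cos h₀ = −tan ϕ tan δ ≥ 1, i.e. tan ϕ tan δ ≤ −1.
The boundary is |tan ϕ| · |tan δ| = 1, so |ϕ| = 90° − |δ| = 90° − 24.7° = 65.3° in the northern hemisphere.

|ϕ| = 65.3°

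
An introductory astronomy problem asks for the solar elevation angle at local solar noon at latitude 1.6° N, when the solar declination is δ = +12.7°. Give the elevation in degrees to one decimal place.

At local noon the hour angle is zero, so the zenith angle equals |ϕ − δ| = |+1.6° − (+12.700°)| = 11.100°.
Elevation = 90° − 11.100° = 78.9°.

78.9°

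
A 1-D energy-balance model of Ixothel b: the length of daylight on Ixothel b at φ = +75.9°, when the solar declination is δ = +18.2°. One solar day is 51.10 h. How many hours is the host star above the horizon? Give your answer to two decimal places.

Sunrise equation: cos H₀ = −tan φ · tan δ = -1.3089 ≤ −1, so the host star never sets (polar day) and H₀ = π.
Daylight = 2H₀/(2π) × 51.10 h = (3.1416/π) × 51.10 = 51.10 h.

51.10 h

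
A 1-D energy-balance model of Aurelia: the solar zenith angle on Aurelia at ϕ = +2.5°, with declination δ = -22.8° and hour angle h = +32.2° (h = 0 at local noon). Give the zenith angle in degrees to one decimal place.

θ_z = 40.3°

cos θ_z = sin ϕ sin δ + cos ϕ cos δ cos h = -0.016903 + 0.779332 = 0.762429.
θ_z = arccos(0.762429) = 40.3°.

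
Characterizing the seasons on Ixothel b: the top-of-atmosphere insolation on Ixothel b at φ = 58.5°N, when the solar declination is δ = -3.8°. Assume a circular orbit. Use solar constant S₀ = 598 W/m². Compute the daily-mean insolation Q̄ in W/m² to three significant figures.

Q̄ ≈ 82.9 W/m²

cos H₀ = −tan(+58.5°) tan(-3.800°) = 0.1084, H₀ = 1.4622 rad.
Bracket: H₀ sin φ sin δ + cos φ cos δ sin H₀ = 1.4622×0.85264×-0.06627 + 0.52250×0.99780×0.99411 = -0.082621 + 0.518280 = 0.435659.
Q̄ = (S₀/π) × [bracket] = (598/π) × 0.435659 = 82.93 W/m².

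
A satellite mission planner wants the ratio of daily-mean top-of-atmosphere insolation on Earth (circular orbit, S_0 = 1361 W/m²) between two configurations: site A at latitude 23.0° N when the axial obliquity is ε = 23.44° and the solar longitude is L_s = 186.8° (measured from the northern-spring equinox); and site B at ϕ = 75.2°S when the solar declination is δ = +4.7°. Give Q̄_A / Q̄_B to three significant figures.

— Configuration A (ϕ=+23.0°):
Solar declination: sin δ = sin ε · sin L_s = sin 23.44° × sin 186.8° = -0.04710, so δ = -2.700°.
cos h₀ = −tan(+23.0°) tan(-2.700°) = 0.0200, h₀ = 1.5508 rad.
Bracket: h₀ sin ϕ sin δ + cos ϕ cos δ sin h₀ = 1.5508×0.39073×-0.04710 + 0.92050×0.99889×0.99980 = -0.028540 + 0.919294 = 0.890754.
Q̄ = (S_0/π) × [bracket] = (1361/π) × 0.890754 = 385.89 W/m².
— Configuration B (ϕ=-75.2°):
cos h₀ = −tan(-75.2°) tan(+4.700°) = 0.3112, h₀ = 1.2544 rad.
Bracket: h₀ sin ϕ sin δ + cos ϕ cos δ sin h₀ = 1.2544×-0.96682×0.08194 + 0.25545×0.99664×0.95035 = -0.099375 + 0.241951 = 0.142576.
Q̄ = (S_0/π) × [bracket] = (1361/π) × 0.142576 = 61.767 W/m².
Ratio Q̄_A / Q̄_B = 385.89 / 61.767 = 6.248.

Q̄_A / Q̄_B ≈ 6.25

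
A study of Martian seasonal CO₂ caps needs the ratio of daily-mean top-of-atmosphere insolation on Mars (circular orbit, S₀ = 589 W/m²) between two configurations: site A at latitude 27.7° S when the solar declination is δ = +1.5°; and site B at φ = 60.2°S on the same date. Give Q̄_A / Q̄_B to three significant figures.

— Configuration A (φ=-27.7°):
cos H₀ = −tan(-27.7°) tan(+1.500°) = 0.0137, H₀ = 1.5570 rad.
Bracket: H₀ sin φ sin δ + cos φ cos δ sin H₀ = 1.5570×-0.46484×0.02618 + 0.88539×0.99966×0.99991 = -0.018948 + 0.885009 = 0.866061.
Q̄ = (S₀/π) × [bracket] = (589/π) × 0.866061 = 162.37 W/m².
— Configuration B (φ=-60.2°):
cos H₀ = −tan(-60.2°) tan(+1.500°) = 0.0457, H₀ = 1.5251 rad.
Bracket: H₀ sin φ sin δ + cos φ cos δ sin H₀ = 1.5251×-0.86777×0.02618 + 0.49697×0.99966×0.99895 = -0.034648 + 0.496279 = 0.461631.
Q̄ = (S₀/π) × [bracket] = (589/π) × 0.461631 = 86.549 W/m².
Ratio Q̄_A / Q̄_B = 162.37 / 86.549 = 1.876.

Q̄_A / Q̄_B ≈ 1.88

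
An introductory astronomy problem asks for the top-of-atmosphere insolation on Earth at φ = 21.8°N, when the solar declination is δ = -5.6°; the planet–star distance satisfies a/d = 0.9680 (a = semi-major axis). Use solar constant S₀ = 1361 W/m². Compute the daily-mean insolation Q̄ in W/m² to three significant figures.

cos H₀ = −tan(+21.8°) tan(-5.600°) = 0.0392, H₀ = 1.5316 rad.
Bracket: H₀ sin φ sin δ + cos φ cos δ sin H₀ = 1.5316×0.37137×-0.09758 + 0.92849×0.99523×0.99923 = -0.055503 + 0.923350 = 0.867847.
Inverse-square distance factor (a/d)² = 0.9680² = 0.937024.
Q̄ = (S₀/π) × 0.937024 × [bracket] = (1361/π) × 0.937024 × 0.867847 = 352.3 W/m².

Q̄ ≈ 352 W/m²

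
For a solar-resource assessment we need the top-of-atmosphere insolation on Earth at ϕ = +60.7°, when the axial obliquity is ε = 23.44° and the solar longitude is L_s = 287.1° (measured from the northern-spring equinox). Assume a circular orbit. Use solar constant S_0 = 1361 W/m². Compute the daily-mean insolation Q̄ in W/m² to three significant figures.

Solar declination: sin δ = sin ε · sin L_s = sin 23.44° × sin 287.1° = -0.38020, so δ = -22.346°.
cos h₀ = −tan(+60.7°) tan(-22.346°) = 0.7325, h₀ = 0.7488 rad.
Bracket: h₀ sin ϕ sin δ + cos ϕ cos δ sin h₀ = 0.7488×0.87207×-0.38020 + 0.48938×0.92490×0.68074 = -0.248273 + 0.308122 = 0.059849.
Q̄ = (S_0/π) × [bracket] = (1361/π) × 0.059849 = 25.93 W/m².

Q̄ ≈ 25.9 W/m²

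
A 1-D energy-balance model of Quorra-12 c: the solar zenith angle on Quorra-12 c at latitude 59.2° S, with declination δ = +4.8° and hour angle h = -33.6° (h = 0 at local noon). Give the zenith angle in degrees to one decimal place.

cos θ_z = sin ϕ sin δ + cos ϕ cos δ cos h = -0.071876 + 0.424996 = 0.353120.
θ_z = arccos(0.353120) = 69.3°.

θ_z = 69.3°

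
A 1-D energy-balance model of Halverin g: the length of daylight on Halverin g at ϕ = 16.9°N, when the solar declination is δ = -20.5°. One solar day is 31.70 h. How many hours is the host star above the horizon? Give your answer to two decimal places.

cos h₀ = −tan ϕ · tan δ = −tan(+16.9°) × tan(-20.500°) = 0.1136, so h₀ = 1.4570 rad = 83.48°.
Daylight = 2h₀/(2π) × 31.70 h = (1.4570/π) × 31.70 = 14.70 h.

14.70 h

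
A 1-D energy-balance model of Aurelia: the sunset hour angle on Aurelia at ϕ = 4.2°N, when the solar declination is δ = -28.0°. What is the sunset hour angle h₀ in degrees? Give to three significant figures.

h₀ = 87.8°

cos h₀ = −tan ϕ · tan δ = −tan(+4.2°) × tan(-28.000°) = 0.0390, so h₀ = 1.5317 rad = 87.76°.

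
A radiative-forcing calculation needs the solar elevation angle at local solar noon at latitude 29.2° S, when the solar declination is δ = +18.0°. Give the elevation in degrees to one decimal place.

42.8°

At local noon the hour angle is zero, so the zenith angle equals |φ − δ| = |-29.2° − (+18.000°)| = 47.200°.
Elevation = 90° − 47.200° = 42.8°.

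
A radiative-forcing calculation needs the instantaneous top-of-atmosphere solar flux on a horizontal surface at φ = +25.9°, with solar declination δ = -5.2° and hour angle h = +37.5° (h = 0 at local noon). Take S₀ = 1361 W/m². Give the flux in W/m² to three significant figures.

913 W/m²

cos θ_z = sin φ sin δ + cos φ cos δ cos h = -0.039588 + 0.710730 = 0.671142.
Flux = S₀ · cos θ_z = 1361 × 0.671142 = 913.4 W/m².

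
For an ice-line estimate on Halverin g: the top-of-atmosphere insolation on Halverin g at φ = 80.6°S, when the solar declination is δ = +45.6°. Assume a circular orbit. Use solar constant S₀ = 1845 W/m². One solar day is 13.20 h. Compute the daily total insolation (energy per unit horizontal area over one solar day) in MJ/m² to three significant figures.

cos H₀ = −tan(-80.6°) tan(+45.600°) = 6.1684 ≥ 1 ⇒ polar night, H₀ = 0 and Q̄ = 0.
Daily total = Q̄ × 13.20 h × 3600 s/h = 0.00 MJ/m².

0.00 MJ/m²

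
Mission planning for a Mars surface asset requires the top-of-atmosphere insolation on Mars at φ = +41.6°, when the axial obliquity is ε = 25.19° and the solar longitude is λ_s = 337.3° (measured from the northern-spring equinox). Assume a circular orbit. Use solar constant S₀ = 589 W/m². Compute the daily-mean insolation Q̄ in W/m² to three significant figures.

Q̄ ≈ 108 W/m²

Solar declination: sin δ = sin ε · sin λ_s = sin 25.19° × sin 337.3° = -0.16425, so δ = -9.454°.
cos H₀ = −tan(+41.6°) tan(-9.454°) = 0.1478, H₀ = 1.4224 rad.
Bracket: H₀ sin φ sin δ + cos φ cos δ sin H₀ = 1.4224×0.66393×-0.16425 + 0.74780×0.98642×0.98901 = -0.155113 + 0.729538 = 0.574425.
Q̄ = (S₀/π) × [bracket] = (589/π) × 0.574425 = 107.7 W/m².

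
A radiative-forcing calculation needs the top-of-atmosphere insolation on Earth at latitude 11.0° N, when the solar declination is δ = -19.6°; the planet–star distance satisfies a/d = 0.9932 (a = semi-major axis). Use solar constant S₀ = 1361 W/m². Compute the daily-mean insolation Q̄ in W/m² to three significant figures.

Q̄ ≈ 353 W/m²

cos H₀ = −tan(+11.0°) tan(-19.600°) = 0.0692, H₀ = 1.5015 rad.
Bracket: H₀ sin φ sin δ + cos φ cos δ sin H₀ = 1.5015×0.19081×-0.33545 + 0.98163×0.94206×0.99760 = -0.096107 + 0.922535 = 0.826428.
Inverse-square distance factor (a/d)² = 0.9932² = 0.986446.
Q̄ = (S₀/π) × 0.986446 × [bracket] = (1361/π) × 0.986446 × 0.826428 = 353.2 W/m².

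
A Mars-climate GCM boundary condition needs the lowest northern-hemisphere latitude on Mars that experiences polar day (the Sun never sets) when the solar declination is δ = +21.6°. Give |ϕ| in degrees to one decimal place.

|ϕ| = 68.4°

Polar day requires cos h₀ = −tan ϕ tan δ ≤ −1, i.e. tan ϕ tan δ ≥ 1.
The boundary is |tan ϕ| · |tan δ| = 1, so |ϕ| = 90° − |δ| = 90° − 21.6° = 68.4° in the northern hemisphere.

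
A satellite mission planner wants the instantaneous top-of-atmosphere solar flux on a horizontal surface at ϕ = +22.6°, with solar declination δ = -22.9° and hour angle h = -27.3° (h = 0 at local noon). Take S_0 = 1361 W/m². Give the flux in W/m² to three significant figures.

825 W/m²

cos θ_z = sin ϕ sin δ + cos ϕ cos δ cos h = -0.149539 + 0.755723 = 0.606184.
Flux = S_0 · cos θ_z = 1361 × 0.606184 = 825.0 W/m².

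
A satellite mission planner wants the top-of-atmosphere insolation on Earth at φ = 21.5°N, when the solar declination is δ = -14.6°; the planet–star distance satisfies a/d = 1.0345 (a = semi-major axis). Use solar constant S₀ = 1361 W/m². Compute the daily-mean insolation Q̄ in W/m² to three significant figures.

Q̄ ≈ 352 W/m²

cos H₀ = −tan(+21.5°) tan(-14.600°) = 0.1026, H₀ = 1.4680 rad.
Bracket: H₀ sin φ sin δ + cos φ cos δ sin H₀ = 1.4680×0.36650×-0.25207 + 0.93042×0.96771×0.99472 = -0.135619 + 0.895623 = 0.760004.
Inverse-square distance factor (a/d)² = 1.0345² = 1.070190.
Q̄ = (S₀/π) × 1.070190 × [bracket] = (1361/π) × 1.070190 × 0.760004 = 352.4 W/m².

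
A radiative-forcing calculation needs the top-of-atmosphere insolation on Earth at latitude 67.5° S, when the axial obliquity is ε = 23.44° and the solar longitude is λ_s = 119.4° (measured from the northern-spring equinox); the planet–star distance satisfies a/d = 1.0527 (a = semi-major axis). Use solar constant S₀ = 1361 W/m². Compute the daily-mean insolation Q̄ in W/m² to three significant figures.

Q̄ ≈ 5.80 W/m²

Solar declination: sin δ = sin ε · sin λ_s = sin 23.44° × sin 119.4° = 0.34656, so δ = +20.277°.
cos H₀ = −tan(-67.5°) tan(+20.277°) = 0.8919, H₀ = 0.4692 rad.
Bracket: H₀ sin φ sin δ + cos φ cos δ sin H₀ = 0.4692×-0.92388×0.34656 + 0.38268×0.93803×0.45215 = -0.150228 + 0.162306 = 0.012078.
Inverse-square distance factor (a/d)² = 1.0527² = 1.108177.
Q̄ = (S₀/π) × 1.108177 × [bracket] = (1361/π) × 1.108177 × 0.012078 = 5.798 W/m².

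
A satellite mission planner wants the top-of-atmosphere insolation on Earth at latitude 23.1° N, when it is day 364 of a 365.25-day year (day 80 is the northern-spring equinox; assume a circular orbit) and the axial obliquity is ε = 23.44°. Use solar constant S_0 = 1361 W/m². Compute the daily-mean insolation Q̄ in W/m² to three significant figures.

Solar longitude: L_s = 360° × (364 − 80)/365.25 = 279.918°.
sin δ = sin 23.44° × sin 279.918° = -0.39184, so δ = -23.069°.
cos h₀ = −tan(+23.1°) tan(-23.069°) = 0.1817, h₀ = 1.3881 rad.
Bracket: h₀ sin ϕ sin δ + cos ϕ cos δ sin h₀ = 1.3881×0.39234×-0.39184 + 0.91982×0.92003×0.98336 = -0.213399 + 0.832180 = 0.618781.
Q̄ = (S_0/π) × [bracket] = (1361/π) × 0.618781 = 268.1 W/m².

Q̄ ≈ 268 W/m²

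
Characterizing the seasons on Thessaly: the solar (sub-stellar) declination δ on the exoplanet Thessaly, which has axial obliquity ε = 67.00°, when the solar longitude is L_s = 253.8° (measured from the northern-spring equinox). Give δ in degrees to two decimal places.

δ = -62.12°

sin δ = sin ε · sin L_s = sin 67.00° × sin 253.8° = -0.883955.
δ = arcsin(-0.883955) = -62.12°.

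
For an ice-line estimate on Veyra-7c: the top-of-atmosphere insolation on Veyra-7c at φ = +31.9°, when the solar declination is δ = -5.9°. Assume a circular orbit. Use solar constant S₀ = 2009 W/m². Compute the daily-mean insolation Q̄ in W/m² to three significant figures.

cos H₀ = −tan(+31.9°) tan(-5.900°) = 0.0643, H₀ = 1.5064 rad.
Bracket: H₀ sin φ sin δ + cos φ cos δ sin H₀ = 1.5064×0.52844×-0.10279 + 0.84897×0.99470×0.99793 = -0.081825 + 0.842722 = 0.760897.
Q̄ = (S₀/π) × [bracket] = (2009/π) × 0.760897 = 486.6 W/m².

Q̄ ≈ 487 W/m²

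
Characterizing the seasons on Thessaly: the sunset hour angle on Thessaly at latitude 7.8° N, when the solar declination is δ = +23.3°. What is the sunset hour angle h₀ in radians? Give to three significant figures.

h₀ = 1.63 rad

cos h₀ = −tan ϕ · tan δ = −tan(+7.8°) × tan(+23.300°) = -0.0590, so h₀ = 1.6298 rad = 93.38°.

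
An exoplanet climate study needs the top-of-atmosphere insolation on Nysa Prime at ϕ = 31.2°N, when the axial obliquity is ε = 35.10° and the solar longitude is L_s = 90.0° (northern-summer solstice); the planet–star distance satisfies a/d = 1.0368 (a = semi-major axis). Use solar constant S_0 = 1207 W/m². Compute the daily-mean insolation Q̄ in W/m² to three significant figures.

Solar declination: sin δ = sin ε · sin L_s = sin 35.10° × sin 90.0° = 0.57501, so δ = +35.100°.
cos h₀ = −tan(+31.2°) tan(+35.100°) = -0.4256, h₀ = 2.0105 rad.
Bracket: h₀ sin ϕ sin δ + cos ϕ cos δ sin h₀ = 2.0105×0.51803×0.57501 + 0.85536×0.81815×0.90489 = 0.598873 + 0.633254 = 1.232127.
Inverse-square distance factor (a/d)² = 1.0368² = 1.074954.
Q̄ = (S_0/π) × 1.074954 × [bracket] = (1207/π) × 1.074954 × 1.232127 = 508.9 W/m².

Q̄ ≈ 509 W/m²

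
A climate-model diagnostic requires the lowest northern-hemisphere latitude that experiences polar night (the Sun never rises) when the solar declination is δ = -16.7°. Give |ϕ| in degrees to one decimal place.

|ϕ| = 73.3°

Polar night requires cos h₀ = −tan ϕ tan δ ≥ 1, i.e. tan ϕ tan δ ≤ −1.
The boundary is |tan ϕ| · |tan δ| = 1, so |ϕ| = 90° − |δ| = 90° − 16.7° = 73.3° in the northern hemisphere.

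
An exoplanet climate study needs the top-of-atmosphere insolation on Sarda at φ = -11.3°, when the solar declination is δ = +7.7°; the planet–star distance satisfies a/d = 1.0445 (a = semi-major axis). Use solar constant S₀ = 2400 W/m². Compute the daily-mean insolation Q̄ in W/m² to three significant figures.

cos H₀ = −tan(-11.3°) tan(+7.700°) = 0.0270, H₀ = 1.5438 rad.
Bracket: H₀ sin φ sin δ + cos φ cos δ sin H₀ = 1.5438×-0.19595×0.13399 + 0.98061×0.99098×0.99963 = -0.040533 + 0.971405 = 0.930872.
Inverse-square distance factor (a/d)² = 1.0445² = 1.090980.
Q̄ = (S₀/π) × 1.090980 × [bracket] = (2400/π) × 1.090980 × 0.930872 = 775.8 W/m².

Q̄ ≈ 776 W/m²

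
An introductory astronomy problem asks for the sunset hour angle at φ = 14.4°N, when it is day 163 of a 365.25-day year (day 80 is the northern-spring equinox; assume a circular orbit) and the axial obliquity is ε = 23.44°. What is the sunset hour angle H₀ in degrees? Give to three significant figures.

H₀ = 96.3°

Solar longitude: λ_s = 360° × (163 − 80)/365.25 = 81.807°.
sin δ = sin 23.44° × sin 81.807° = 0.39373, so δ = +23.187°.
cos H₀ = −tan φ · tan δ = −tan(+14.4°) × tan(+23.187°) = -0.1100, so H₀ = 1.6810 rad = 96.31°.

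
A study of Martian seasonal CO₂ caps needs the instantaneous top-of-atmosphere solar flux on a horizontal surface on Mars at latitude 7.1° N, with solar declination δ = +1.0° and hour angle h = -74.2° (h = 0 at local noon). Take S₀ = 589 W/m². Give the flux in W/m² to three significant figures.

160 W/m²

cos θ_z = sin φ sin δ + cos φ cos δ cos h = 0.002157 + 0.270151 = 0.272308.
Flux = S₀ · cos θ_z = 589 × 0.272308 = 160.4 W/m².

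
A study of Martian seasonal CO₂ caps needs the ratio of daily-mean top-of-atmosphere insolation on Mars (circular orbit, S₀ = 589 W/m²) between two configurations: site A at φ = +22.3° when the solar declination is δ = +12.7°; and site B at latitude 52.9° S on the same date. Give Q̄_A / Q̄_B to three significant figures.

Q̄_A / Q̄_B ≈ 3.06

— Configuration A (φ=+22.3°):
cos H₀ = −tan(+22.3°) tan(+12.700°) = -0.0924, H₀ = 1.6634 rad.
Bracket: H₀ sin φ sin δ + cos φ cos δ sin H₀ = 1.6634×0.37946×0.21985 + 0.92521×0.97553×0.99572 = 0.138768 + 0.898707 = 1.037475.
Q̄ = (S₀/π) × [bracket] = (589/π) × 1.037475 = 194.51 W/m².
— Configuration B (φ=-52.9°):
cos H₀ = −tan(-52.9°) tan(+12.700°) = 0.2980, H₀ = 1.2682 rad.
Bracket: H₀ sin φ sin δ + cos φ cos δ sin H₀ = 1.2682×-0.79758×0.21985 + 0.60321×0.97553×0.95457 = -0.222376 + 0.561716 = 0.339340.
Q̄ = (S₀/π) × [bracket] = (589/π) × 0.339340 = 63.621 W/m².
Ratio Q̄_A / Q̄_B = 194.51 / 63.621 = 3.057.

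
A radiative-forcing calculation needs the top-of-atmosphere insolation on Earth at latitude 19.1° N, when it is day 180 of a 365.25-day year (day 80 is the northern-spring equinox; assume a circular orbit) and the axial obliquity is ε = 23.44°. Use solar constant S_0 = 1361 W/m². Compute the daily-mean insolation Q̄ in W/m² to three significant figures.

Q̄ ≈ 468 W/m²

Solar longitude: L_s = 360° × (180 − 80)/365.25 = 98.563°.
sin δ = sin 23.44° × sin 98.563° = 0.39335, so δ = +23.163°.
cos h₀ = −tan(+19.1°) tan(+23.163°) = -0.1482, h₀ = 1.7195 rad.
Bracket: h₀ sin ϕ sin δ + cos ϕ cos δ sin h₀ = 1.7195×0.32722×0.39335 + 0.94495×0.91939×0.98896 = 0.221320 + 0.859186 = 1.080506.
Q̄ = (S_0/π) × [bracket] = (1361/π) × 1.080506 = 468.1 W/m².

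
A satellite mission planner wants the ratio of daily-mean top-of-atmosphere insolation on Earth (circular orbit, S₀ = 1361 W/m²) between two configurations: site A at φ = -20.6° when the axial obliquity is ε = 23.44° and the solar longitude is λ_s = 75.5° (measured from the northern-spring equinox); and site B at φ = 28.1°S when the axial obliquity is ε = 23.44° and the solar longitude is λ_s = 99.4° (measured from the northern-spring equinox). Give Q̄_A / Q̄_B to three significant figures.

Q̄_A / Q̄_B ≈ 1.22

— Configuration A (φ=-20.6°):
Solar declination: sin δ = sin ε · sin λ_s = sin 23.44° × sin 75.5° = 0.38512, so δ = +22.651°.
cos H₀ = −tan(-20.6°) tan(+22.651°) = 0.1569, H₀ = 1.4133 rad.
Bracket: H₀ sin φ sin δ + cos φ cos δ sin H₀ = 1.4133×-0.35184×0.38512 + 0.93606×0.92287×0.98762 = -0.191503 + 0.853167 = 0.661664.
Q̄ = (S₀/π) × [bracket] = (1361/π) × 0.661664 = 286.65 W/m².
— Configuration B (φ=-28.1°):
Solar declination: sin δ = sin ε · sin λ_s = sin 23.44° × sin 99.4° = 0.39245, so δ = +23.107°.
cos H₀ = −tan(-28.1°) tan(+23.107°) = 0.2278, H₀ = 1.3410 rad.
Bracket: H₀ sin φ sin δ + cos φ cos δ sin H₀ = 1.3410×-0.47101×0.39245 + 0.88213×0.91977×0.97370 = -0.247881 + 0.790018 = 0.542137.
Q̄ = (S₀/π) × [bracket] = (1361/π) × 0.542137 = 234.86 W/m².
Ratio Q̄_A / Q̄_B = 286.65 / 234.86 = 1.221.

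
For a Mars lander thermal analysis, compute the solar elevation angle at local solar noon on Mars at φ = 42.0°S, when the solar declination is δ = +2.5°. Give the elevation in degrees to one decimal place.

At local noon the hour angle is zero, so the zenith angle equals |φ − δ| = |-42.0° − (+2.500°)| = 44.500°.
Elevation = 90° − 44.500° = 45.5°.

45.5°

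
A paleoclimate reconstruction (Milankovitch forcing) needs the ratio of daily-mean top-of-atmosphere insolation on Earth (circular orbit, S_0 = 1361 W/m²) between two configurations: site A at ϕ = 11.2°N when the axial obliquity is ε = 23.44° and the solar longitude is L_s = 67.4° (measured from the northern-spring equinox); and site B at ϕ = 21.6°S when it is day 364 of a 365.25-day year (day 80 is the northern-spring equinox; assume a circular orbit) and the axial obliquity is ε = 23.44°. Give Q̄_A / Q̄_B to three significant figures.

— Configuration A (ϕ=+11.2°):
Solar declination: sin δ = sin ε · sin L_s = sin 23.44° × sin 67.4° = 0.36724, so δ = +21.546°.
cos h₀ = −tan(+11.2°) tan(+21.546°) = -0.0782, h₀ = 1.6491 rad.
Bracket: h₀ sin ϕ sin δ + cos ϕ cos δ sin h₀ = 1.6491×0.19423×0.36724 + 0.98096×0.93013×0.99694 = 0.117629 + 0.909628 = 1.027257.
Q̄ = (S_0/π) × [bracket] = (1361/π) × 1.027257 = 445.03 W/m².
— Configuration B (ϕ=-21.6°):
Solar longitude: L_s = 360° × (364 − 80)/365.25 = 279.918°.
sin δ = sin 23.44° × sin 279.918° = -0.39184, so δ = -23.069°.
cos h₀ = −tan(-21.6°) tan(-23.069°) = -0.1686, h₀ = 1.7402 rad.
Bracket: h₀ sin ϕ sin δ + cos ϕ cos δ sin h₀ = 1.7402×-0.36812×-0.39184 + 0.92978×0.92003×0.98568 = 0.251014 + 0.843176 = 1.094190.
Q̄ = (S_0/π) × [bracket] = (1361/π) × 1.094190 = 474.02 W/m².
Ratio Q̄_A / Q̄_B = 445.03 / 474.02 = 0.9388.

Q̄_A / Q̄_B ≈ 0.939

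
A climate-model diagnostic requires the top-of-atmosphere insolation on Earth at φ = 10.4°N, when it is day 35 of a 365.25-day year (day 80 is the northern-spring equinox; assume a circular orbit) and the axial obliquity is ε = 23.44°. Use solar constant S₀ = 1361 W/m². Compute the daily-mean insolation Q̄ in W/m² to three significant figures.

Q̄ ≈ 376 W/m²

Solar longitude: λ_s = 360° × (35 − 80)/365.25 = -44.353°, i.e. -44.353° + 360° = 315.647°.
sin δ = sin 23.44° × sin 315.647° = -0.27809, so δ = -16.146°.
cos H₀ = −tan(+10.4°) tan(-16.146°) = 0.0531, H₀ = 1.5176 rad.
Bracket: H₀ sin φ sin δ + cos φ cos δ sin H₀ = 1.5176×0.18052×-0.27809 + 0.98357×0.96056×0.99859 = -0.076185 + 0.943446 = 0.867261.
Q̄ = (S₀/π) × [bracket] = (1361/π) × 0.867261 = 375.7 W/m².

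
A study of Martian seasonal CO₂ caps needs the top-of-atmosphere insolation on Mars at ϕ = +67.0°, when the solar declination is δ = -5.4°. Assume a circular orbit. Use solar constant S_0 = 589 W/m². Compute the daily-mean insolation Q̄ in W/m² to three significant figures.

Q̄ ≈ 49.2 W/m²

cos h₀ = −tan(+67.0°) tan(-5.400°) = 0.2227, h₀ = 1.3462 rad.
Bracket: h₀ sin ϕ sin δ + cos ϕ cos δ sin h₀ = 1.3462×0.92050×-0.09411 + 0.39073×0.99556×0.97489 = -0.116619 + 0.379227 = 0.262608.
Q̄ = (S_0/π) × [bracket] = (589/π) × 0.262608 = 49.23 W/m².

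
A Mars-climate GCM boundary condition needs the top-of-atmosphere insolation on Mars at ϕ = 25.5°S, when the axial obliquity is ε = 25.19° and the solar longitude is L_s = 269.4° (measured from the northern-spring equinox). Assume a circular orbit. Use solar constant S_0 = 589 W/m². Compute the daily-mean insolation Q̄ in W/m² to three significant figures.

Solar declination: sin δ = sin ε · sin L_s = sin 25.19° × sin 269.4° = -0.42560, so δ = -25.189°.
cos h₀ = −tan(-25.5°) tan(-25.189°) = -0.2243, h₀ = 1.7971 rad.
Bracket: h₀ sin ϕ sin δ + cos ϕ cos δ sin h₀ = 1.7971×-0.43051×-0.42560 + 0.90259×0.90491×0.97451 = 0.329274 + 0.795943 = 1.125217.
Q̄ = (S_0/π) × [bracket] = (589/π) × 1.125217 = 211.0 W/m².

Q̄ ≈ 211 W/m²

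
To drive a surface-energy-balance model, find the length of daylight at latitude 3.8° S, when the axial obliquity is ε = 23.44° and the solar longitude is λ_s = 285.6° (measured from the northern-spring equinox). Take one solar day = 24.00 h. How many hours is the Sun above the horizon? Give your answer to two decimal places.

12.21 h

Solar declination: sin δ = sin ε · sin λ_s = sin 23.44° × sin 285.6° = -0.38313, so δ = -22.528°.
cos H₀ = −tan φ · tan δ = −tan(-3.8°) × tan(-22.528°) = -0.0276, so H₀ = 1.5983 rad = 91.58°.
Daylight = 2H₀/(2π) × 24.00 h = (1.5983/π) × 24.00 = 12.21 h.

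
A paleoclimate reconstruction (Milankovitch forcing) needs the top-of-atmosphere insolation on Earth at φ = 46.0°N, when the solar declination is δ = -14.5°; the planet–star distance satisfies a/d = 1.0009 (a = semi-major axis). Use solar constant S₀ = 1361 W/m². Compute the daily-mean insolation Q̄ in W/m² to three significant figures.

cos H₀ = −tan(+46.0°) tan(-14.500°) = 0.2678, H₀ = 1.2997 rad.
Bracket: H₀ sin φ sin δ + cos φ cos δ sin H₀ = 1.2997×0.71934×-0.25038 + 0.69466×0.96815×0.96347 = -0.234087 + 0.647967 = 0.413880.
Inverse-square distance factor (a/d)² = 1.0009² = 1.001801.
Q̄ = (S₀/π) × 1.001801 × [bracket] = (1361/π) × 1.001801 × 0.413880 = 179.6 W/m².

Q̄ ≈ 180 W/m²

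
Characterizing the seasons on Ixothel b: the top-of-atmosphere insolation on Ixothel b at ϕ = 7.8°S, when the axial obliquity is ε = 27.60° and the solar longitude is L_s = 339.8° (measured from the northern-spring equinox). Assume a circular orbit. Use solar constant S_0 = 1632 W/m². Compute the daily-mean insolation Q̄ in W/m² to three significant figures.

Solar declination: sin δ = sin ε · sin L_s = sin 27.60° × sin 339.8° = -0.15998, so δ = -9.205°.
cos h₀ = −tan(-7.8°) tan(-9.205°) = -0.0222, h₀ = 1.5930 rad.
Bracket: h₀ sin ϕ sin δ + cos ϕ cos δ sin h₀ = 1.5930×-0.13572×-0.15998 + 0.99075×0.98712×0.99975 = 0.034588 + 0.977745 = 1.012333.
Q̄ = (S_0/π) × [bracket] = (1632/π) × 1.012333 = 525.9 W/m².

Q̄ ≈ 526 W/m²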